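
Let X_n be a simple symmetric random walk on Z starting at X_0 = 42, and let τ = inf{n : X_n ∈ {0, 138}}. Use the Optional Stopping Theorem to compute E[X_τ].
E[X_τ] = 42

X_n is a martingale and τ is a bounded-mean stopping time (indeed τ is finite a.s. with bounded expectation since the walk is in a bounded region). By the OST, E[X_τ] = E[X_0] = 42. Equivalently: E[X_τ] = 138 · P(hit 138 first) + 0 · P(hit 0 first) = 138 · (42/138) = 42.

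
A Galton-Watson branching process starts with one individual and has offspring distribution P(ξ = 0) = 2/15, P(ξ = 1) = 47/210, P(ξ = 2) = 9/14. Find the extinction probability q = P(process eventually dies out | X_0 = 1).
q = 28/135

The pgf is f(s) = 2/15 + 47/210·s + 9/14·s². The extinction probability q is the smallest fixed point of f in [0, 1]. Setting s = f(s):
  9/14·s² + (47/210 − 1)·s + 2/15 = 0
  9/14·s² − (2/15 + 9/14)·s + 2/15 = 0
which factors as (s − 1)·(9/14·s − 2/15) = 0, giving roots s = 1 and s = (2/15)/(9/14) = 28/135.
Mean offspring μ = 47/210 + 2·9/14 = 317/210 > 1 (supercritical), so q < 1. The extinction probability is the smaller root: q = (2/15)/(9/14) = 28/135.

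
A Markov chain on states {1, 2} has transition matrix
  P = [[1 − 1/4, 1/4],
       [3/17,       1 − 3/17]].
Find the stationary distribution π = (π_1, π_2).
π_1 = 12/29, π_2 = 17/29

Solve πP = π with π_1 + π_2 = 1. From πP = π: π_1 · (1 − 1/4) + π_2 · 3/17 = π_1 ⇒ π_2 · 3/17 = π_1 · 1/4 ⇒ π_2/π_1 = (1/4)/(3/17) = 17/12. Together with π_1 + π_2 = 1:
  π_1 = (3/17)/(1/4 + 3/17) = (3/17)/(29/68) = 12/29,
  π_2 = (1/4)/(1/4 + 3/17) = (1/4)/(29/68) = 17/29.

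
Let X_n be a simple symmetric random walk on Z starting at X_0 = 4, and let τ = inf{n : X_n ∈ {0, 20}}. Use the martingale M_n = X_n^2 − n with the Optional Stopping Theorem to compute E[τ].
E[τ] = 64

M_n = X_n^2 − n is a martingale (since E[X_{n+1}^2 | F_n] = X_n^2 + 1). By OST (τ has finite mean in a bounded region), E[M_τ] = E[M_0] = X_0^2 − 0 = 4^2 = 16. Also E[M_τ] = E[X_τ^2] − E[τ]. The walk exits at 0 or 20, with P(hit 20 first) = 4/20, so E[X_τ^2] = 20^2 · 4/20 + 0 = 80. Thus E[τ] = E[X_τ^2] − E[M_τ] = 80 − 16 = 64 = 4(20 − 4) = 64.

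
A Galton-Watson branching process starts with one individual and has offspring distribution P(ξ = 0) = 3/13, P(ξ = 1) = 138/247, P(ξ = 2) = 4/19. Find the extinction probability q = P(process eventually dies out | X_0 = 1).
q = 1

Mean offspring μ = 0·3/13 + 1·138/247 + 2·4/19 = 242/247 ≤ 1. For μ ≤ 1 with offspring not concentrated at 1, the Galton-Watson process goes extinct almost surely, so q = 1.
(Algebraic check: The pgf is f(s) = 3/13 + 138/247·s + 4/19·s². The extinction probability q is the smallest fixed point of f in [0, 1]. Setting s = f(s):
  4/19·s² + (138/247 − 1)·s + 3/13 = 0
  4/19·s² − (3/13 + 4/19)·s + 3/13 = 0
which factors as (s − 1)·(4/19·s − 3/13) = 0, giving roots s = 1 and s = (3/13)/(4/19) = 57/52. Since 57/52 ≥ 1, the smallest root in [0, 1] is s = 1.)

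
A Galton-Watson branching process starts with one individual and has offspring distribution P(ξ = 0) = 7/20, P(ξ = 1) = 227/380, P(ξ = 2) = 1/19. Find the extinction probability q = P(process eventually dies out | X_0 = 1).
q = 1

Mean offspring μ = 0·7/20 + 1·227/380 + 2·1/19 = 267/380 ≤ 1. For μ ≤ 1 with offspring not concentrated at 1, the Galton-Watson process goes extinct almost surely, so q = 1.
(Algebraic check: The pgf is f(s) = 7/20 + 227/380·s + 1/19·s². The extinction probability q is the smallest fixed point of f in [0, 1]. Setting s = f(s):
  1/19·s² + (227/380 − 1)·s + 7/20 = 0
  1/19·s² − (7/20 + 1/19)·s + 7/20 = 0
which factors as (s − 1)·(1/19·s − 7/20) = 0, giving roots s = 1 and s = (7/20)/(1/19) = 133/20. Since 133/20 ≥ 1, the smallest root in [0, 1] is s = 1.)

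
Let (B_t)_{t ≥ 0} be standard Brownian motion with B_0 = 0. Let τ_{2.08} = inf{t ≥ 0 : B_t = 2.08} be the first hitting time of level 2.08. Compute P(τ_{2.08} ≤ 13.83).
P(τ_{2.08} ≤ 13.83) = 2(1 − Φ(2.08/√13.83)) = 2(1 − Φ(0.5593)) ≈ 0.5760

By the reflection principle for standard BM, P(τ_b ≤ t) = 2 · P(B_t ≥ b). Since B_t ~ N(0, t), P(B_t ≥ 2.08) = 1 − Φ(2.08/√t) = 1 − Φ(2.08/√13.83) = 1 − Φ(0.5593) ≈ 0.28798. Doubling: P(τ_{2.08} ≤ 13.83) ≈ 2 · 0.28798 = 0.57596 ≈ 0.5760.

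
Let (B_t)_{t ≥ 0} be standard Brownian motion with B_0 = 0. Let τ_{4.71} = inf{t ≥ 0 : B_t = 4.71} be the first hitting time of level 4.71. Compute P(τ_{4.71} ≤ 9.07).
P(τ_{4.71} ≤ 9.07) = 2(1 − Φ(4.71/√9.07)) = 2(1 − Φ(1.5639)) ≈ 0.1178

By the reflection principle for standard BM, P(τ_b ≤ t) = 2 · P(B_t ≥ b). Since B_t ~ N(0, t), P(B_t ≥ 4.71) = 1 − Φ(4.71/√t) = 1 − Φ(4.71/√9.07) = 1 − Φ(1.5639) ≈ 0.05892. Doubling: P(τ_{4.71} ≤ 9.07) ≈ 2 · 0.05892 = 0.11784 ≈ 0.1178.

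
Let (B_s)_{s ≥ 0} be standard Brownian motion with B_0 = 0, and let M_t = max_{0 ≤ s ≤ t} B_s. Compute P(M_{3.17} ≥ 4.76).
P(M_{3.17} ≥ 4.76) = 2·P(B_{3.17} ≥ 4.76) = 2(1 − Φ(4.76/√3.17)) ≈ 0.0075

By the reflection principle for Brownian motion, P(M_t ≥ a) = 2 · P(B_t ≥ a) for a ≥ 0. Since B_t ~ N(0, t), P(B_t ≥ 4.76) = 1 − Φ(4.76/√t) = 1 − Φ(4.76/√3.17) = 1 − Φ(2.6735). So
  P(M_{3.17} ≥ 4.76) = 2(1 − Φ(2.6735)) ≈ 0.0075.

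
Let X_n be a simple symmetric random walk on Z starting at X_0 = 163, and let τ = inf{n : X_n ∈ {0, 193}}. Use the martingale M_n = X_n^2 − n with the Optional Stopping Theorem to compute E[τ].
E[τ] = 4890

M_n = X_n^2 − n is a martingale (since E[X_{n+1}^2 | F_n] = X_n^2 + 1). By OST (τ has finite mean in a bounded region), E[M_τ] = E[M_0] = X_0^2 − 0 = 163^2 = 26569. Also E[M_τ] = E[X_τ^2] − E[τ]. The walk exits at 0 or 193, with P(hit 193 first) = 163/193, so E[X_τ^2] = 193^2 · 163/193 + 0 = 31459. Thus E[τ] = E[X_τ^2] − E[M_τ] = 31459 − 26569 = 4890 = 163(193 − 163) = 4890.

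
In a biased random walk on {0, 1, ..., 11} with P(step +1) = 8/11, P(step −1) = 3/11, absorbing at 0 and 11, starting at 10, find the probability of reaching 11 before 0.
P(hit 11 before 0) = (1 − (3/8)^10) / (1 − (3/8)^11) = 1717892440/1717951489

Let u_k denote P(reach 11 before 0 | start at k). Boundary: u_0 = 0, u_11 = 1. Recurrence: u_k = 8/11·u_{k+1} + 3/11·u_{k-1} for 1 ≤ k ≤ 10. Try u_k = A + B·r^k with r = q/p = (3/11)/(8/11) = 3/8. Substitution satisfies the recurrence; boundary conditions give:
  u_k = (1 − r^k) / (1 − r^N) = (1 − (3/8)^10) / (1 − (3/8)^11) = 1717892440/1717951489.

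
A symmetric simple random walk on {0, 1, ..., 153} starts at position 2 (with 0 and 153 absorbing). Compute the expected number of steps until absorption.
E[τ | X_0 = 2] = 302

Let v_k = E[τ | X_0 = k]. Boundary: v_0 = v_153 = 0. Recurrence: v_k = 1 + (v_{k-1} + v_{k+1})/2 for 1 ≤ k ≤ 152. The particular solution to v_k − (v_{k-1} + v_{k+1})/2 = 1 is v_k = −k^2. Adding homogeneous solution A + B k and matching boundaries gives v_k = k (153 − k). Substituting k = 2: v_2 = 2 · 151 = 302.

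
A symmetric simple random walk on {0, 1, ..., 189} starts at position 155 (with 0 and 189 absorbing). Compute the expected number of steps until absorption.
E[τ | X_0 = 155] = 5270

Let v_k = E[τ | X_0 = k]. Boundary: v_0 = v_189 = 0. Recurrence: v_k = 1 + (v_{k-1} + v_{k+1})/2 for 1 ≤ k ≤ 188. The particular solution to v_k − (v_{k-1} + v_{k+1})/2 = 1 is v_k = −k^2. Adding homogeneous solution A + B k and matching boundaries gives v_k = k (189 − k). Substituting k = 155: v_155 = 155 · 34 = 5270.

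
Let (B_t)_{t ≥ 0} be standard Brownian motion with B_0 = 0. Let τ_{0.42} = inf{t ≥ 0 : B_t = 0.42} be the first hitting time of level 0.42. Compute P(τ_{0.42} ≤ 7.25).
P(τ_{0.42} ≤ 7.25) = 2(1 − Φ(0.42/√7.25)) = 2(1 − Φ(0.1560)) ≈ 0.8760

By the reflection principle for standard BM, P(τ_b ≤ t) = 2 · P(B_t ≥ b). Since B_t ~ N(0, t), P(B_t ≥ 0.42) = 1 − Φ(0.42/√t) = 1 − Φ(0.42/√7.25) = 1 − Φ(0.1560) ≈ 0.43802. Doubling: P(τ_{0.42} ≤ 7.25) ≈ 2 · 0.43802 = 0.87604 ≈ 0.8760.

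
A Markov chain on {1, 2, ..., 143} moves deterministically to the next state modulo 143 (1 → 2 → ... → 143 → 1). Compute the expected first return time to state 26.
E[T_26 | X_0 = 26] = 143

The chain cycles deterministically, so starting at state 26 it returns in exactly 143 steps. Equivalently, the stationary distribution is uniform π_j = 1/143 for every state j, so by Kac's formula E[T_26] = 1/π_26 = 143.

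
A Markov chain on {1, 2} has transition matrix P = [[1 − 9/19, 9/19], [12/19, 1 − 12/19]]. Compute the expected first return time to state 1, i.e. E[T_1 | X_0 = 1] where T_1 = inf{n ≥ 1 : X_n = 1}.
E[T_1 | X_0 = 1] = 1/π_1 = 7/4

For an irreducible recurrent Markov chain with stationary distribution π, E[T_i | X_0 = i] = 1/π_i (Kac's formula). Here π_1 = (12/19)/(9/19 + 12/19) = (12/19)/(21/19) = 4/7, so E[T_1 | X_0 = 1] = 1/π_1 = (9/19 + 12/19)/(12/19) = (21/19)/(12/19) = 7/4.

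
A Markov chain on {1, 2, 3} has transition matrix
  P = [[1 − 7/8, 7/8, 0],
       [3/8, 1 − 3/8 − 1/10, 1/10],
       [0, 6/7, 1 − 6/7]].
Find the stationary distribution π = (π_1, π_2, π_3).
π = (180/649, 420/649, 49/649)

This is a birth-death chain on three states, which satisfies detailed balance: π_1 · P_{12} = π_2 · P_{21} and π_2 · P_{23} = π_3 · P_{32}.
From π_1 · 7/8 = π_2 · 3/8: π_2/π_1 = (7/8)/(3/8) = 7/3.
From π_2 · 1/10 = π_3 · 6/7: π_3/π_2 = (1/10)/(6/7) = 7/60.
Take π_1 proportional to 1; then unnormalized π = (1, 7/3, 49/180). Normalize by dividing by the sum 649/180:
  π = (180/649, 420/649, 49/649).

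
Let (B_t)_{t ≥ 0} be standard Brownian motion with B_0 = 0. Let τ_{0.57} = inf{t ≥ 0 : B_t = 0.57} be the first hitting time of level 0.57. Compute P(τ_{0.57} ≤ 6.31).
P(τ_{0.57} ≤ 6.31) = 2(1 − Φ(0.57/√6.31)) = 2(1 − Φ(0.2269)) ≈ 0.8205

By the reflection principle for standard BM, P(τ_b ≤ t) = 2 · P(B_t ≥ b). Since B_t ~ N(0, t), P(B_t ≥ 0.57) = 1 − Φ(0.57/√t) = 1 − Φ(0.57/√6.31) = 1 − Φ(0.2269) ≈ 0.41025. Doubling: P(τ_{0.57} ≤ 6.31) ≈ 2 · 0.41025 = 0.82050 ≈ 0.8205.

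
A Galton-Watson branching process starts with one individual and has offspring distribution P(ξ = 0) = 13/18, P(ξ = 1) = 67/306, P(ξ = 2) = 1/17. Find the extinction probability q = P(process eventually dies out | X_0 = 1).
q = 1

Mean offspring μ = 0·13/18 + 1·67/306 + 2·1/17 = 103/306 ≤ 1. For μ ≤ 1 with offspring not concentrated at 1, the Galton-Watson process goes extinct almost surely, so q = 1.
(Algebraic check: The pgf is f(s) = 13/18 + 67/306·s + 1/17·s². The extinction probability q is the smallest fixed point of f in [0, 1]. Setting s = f(s):
  1/17·s² + (67/306 − 1)·s + 13/18 = 0
  1/17·s² − (13/18 + 1/17)·s + 13/18 = 0
which factors as (s − 1)·(1/17·s − 13/18) = 0, giving roots s = 1 and s = (13/18)/(1/17) = 221/18. Since 221/18 ≥ 1, the smallest root in [0, 1] is s = 1.)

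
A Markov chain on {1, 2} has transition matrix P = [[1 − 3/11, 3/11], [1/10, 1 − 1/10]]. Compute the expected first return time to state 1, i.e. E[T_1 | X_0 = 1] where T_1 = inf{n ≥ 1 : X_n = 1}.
E[T_1 | X_0 = 1] = 1/π_1 = 41/11

For an irreducible recurrent Markov chain with stationary distribution π, E[T_i | X_0 = i] = 1/π_i (Kac's formula). Here π_1 = (1/10)/(3/11 + 1/10) = (1/10)/(41/110) = 11/41, so E[T_1 | X_0 = 1] = 1/π_1 = (3/11 + 1/10)/(1/10) = (41/110)/(1/10) = 41/11.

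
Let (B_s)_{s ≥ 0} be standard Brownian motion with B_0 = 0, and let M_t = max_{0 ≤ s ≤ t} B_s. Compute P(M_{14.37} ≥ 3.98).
P(M_{14.37} ≥ 3.98) = 2·P(B_{14.37} ≥ 3.98) = 2(1 − Φ(3.98/√14.37)) ≈ 0.2938

By the reflection principle for Brownian motion, P(M_t ≥ a) = 2 · P(B_t ≥ a) for a ≥ 0. Since B_t ~ N(0, t), P(B_t ≥ 3.98) = 1 − Φ(3.98/√t) = 1 − Φ(3.98/√14.37) = 1 − Φ(1.0499). So
  P(M_{14.37} ≥ 3.98) = 2(1 − Φ(1.0499)) ≈ 0.2938.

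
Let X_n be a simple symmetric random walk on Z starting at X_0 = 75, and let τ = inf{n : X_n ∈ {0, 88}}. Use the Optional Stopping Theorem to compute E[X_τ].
E[X_τ] = 75

X_n is a martingale and τ is a bounded-mean stopping time (indeed τ is finite a.s. with bounded expectation since the walk is in a bounded region). By the OST, E[X_τ] = E[X_0] = 75. Equivalently: E[X_τ] = 88 · P(hit 88 first) + 0 · P(hit 0 first) = 88 · (75/88) = 75.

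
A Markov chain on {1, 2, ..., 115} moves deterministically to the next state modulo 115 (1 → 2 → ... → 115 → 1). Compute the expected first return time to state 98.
E[T_98 | X_0 = 98] = 115

The chain cycles deterministically, so starting at state 98 it returns in exactly 115 steps. Equivalently, the stationary distribution is uniform π_j = 1/115 for every state j, so by Kac's formula E[T_98] = 1/π_98 = 115.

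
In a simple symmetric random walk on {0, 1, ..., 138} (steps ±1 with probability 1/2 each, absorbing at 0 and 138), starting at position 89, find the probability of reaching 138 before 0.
P(hit 138 before 0) = 89/138

Let u_k = P(hit 138 before 0 | start at k). Then u_0 = 0, u_138 = 1, and u_k = u_{k-1}/2 + u_{k+1}/2 for 1 ≤ k ≤ 137. This harmonic recurrence is solved by u_k = k/138, giving u_89 = 89/138.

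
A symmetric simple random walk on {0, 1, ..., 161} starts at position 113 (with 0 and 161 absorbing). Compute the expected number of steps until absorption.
E[τ | X_0 = 113] = 5424

Let v_k = E[τ | X_0 = k]. Boundary: v_0 = v_161 = 0. Recurrence: v_k = 1 + (v_{k-1} + v_{k+1})/2 for 1 ≤ k ≤ 160. The particular solution to v_k − (v_{k-1} + v_{k+1})/2 = 1 is v_k = −k^2. Adding homogeneous solution A + B k and matching boundaries gives v_k = k (161 − k). Substituting k = 113: v_113 = 113 · 48 = 5424.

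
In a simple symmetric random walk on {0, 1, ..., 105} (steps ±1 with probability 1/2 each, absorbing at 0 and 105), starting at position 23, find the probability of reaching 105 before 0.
P(hit 105 before 0) = 23/105

Let u_k = P(hit 105 before 0 | start at k). Then u_0 = 0, u_105 = 1, and u_k = u_{k-1}/2 + u_{k+1}/2 for 1 ≤ k ≤ 104. This harmonic recurrence is solved by u_k = k/105, giving u_23 = 23/105.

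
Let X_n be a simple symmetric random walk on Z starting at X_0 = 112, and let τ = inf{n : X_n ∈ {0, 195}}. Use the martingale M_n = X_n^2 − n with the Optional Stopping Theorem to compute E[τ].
E[τ] = 9296

M_n = X_n^2 − n is a martingale (since E[X_{n+1}^2 | F_n] = X_n^2 + 1). By OST (τ has finite mean in a bounded region), E[M_τ] = E[M_0] = X_0^2 − 0 = 112^2 = 12544. Also E[M_τ] = E[X_τ^2] − E[τ]. The walk exits at 0 or 195, with P(hit 195 first) = 112/195, so E[X_τ^2] = 195^2 · 112/195 + 0 = 21840. Thus E[τ] = E[X_τ^2] − E[M_τ] = 21840 − 12544 = 9296 = 112(195 − 112) = 9296.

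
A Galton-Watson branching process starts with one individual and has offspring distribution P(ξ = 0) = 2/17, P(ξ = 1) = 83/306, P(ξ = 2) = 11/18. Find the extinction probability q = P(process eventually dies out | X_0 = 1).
q = 36/187

The pgf is f(s) = 2/17 + 83/306·s + 11/18·s². The extinction probability q is the smallest fixed point of f in [0, 1]. Setting s = f(s):
  11/18·s² + (83/306 − 1)·s + 2/17 = 0
  11/18·s² − (2/17 + 11/18)·s + 2/17 = 0
which factors as (s − 1)·(11/18·s − 2/17) = 0, giving roots s = 1 and s = (2/17)/(11/18) = 36/187.
Mean offspring μ = 83/306 + 2·11/18 = 457/306 > 1 (supercritical), so q < 1. The extinction probability is the smaller root: q = (2/17)/(11/18) = 36/187.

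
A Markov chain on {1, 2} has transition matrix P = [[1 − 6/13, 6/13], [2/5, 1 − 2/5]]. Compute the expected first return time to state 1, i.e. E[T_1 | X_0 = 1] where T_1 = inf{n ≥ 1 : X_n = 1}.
E[T_1 | X_0 = 1] = 1/π_1 = 28/13

For an irreducible recurrent Markov chain with stationary distribution π, E[T_i | X_0 = i] = 1/π_i (Kac's formula). Here π_1 = (2/5)/(6/13 + 2/5) = (2/5)/(56/65) = 13/28, so E[T_1 | X_0 = 1] = 1/π_1 = (6/13 + 2/5)/(2/5) = (56/65)/(2/5) = 28/13.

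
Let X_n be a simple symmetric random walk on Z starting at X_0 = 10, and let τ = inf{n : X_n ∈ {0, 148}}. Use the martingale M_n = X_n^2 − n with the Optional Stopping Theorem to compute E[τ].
E[τ] = 1380

M_n = X_n^2 − n is a martingale (since E[X_{n+1}^2 | F_n] = X_n^2 + 1). By OST (τ has finite mean in a bounded region), E[M_τ] = E[M_0] = X_0^2 − 0 = 10^2 = 100. Also E[M_τ] = E[X_τ^2] − E[τ]. The walk exits at 0 or 148, with P(hit 148 first) = 10/148, so E[X_τ^2] = 148^2 · 10/148 + 0 = 1480. Thus E[τ] = E[X_τ^2] − E[M_τ] = 1480 − 100 = 1380 = 10(148 − 10) = 1380.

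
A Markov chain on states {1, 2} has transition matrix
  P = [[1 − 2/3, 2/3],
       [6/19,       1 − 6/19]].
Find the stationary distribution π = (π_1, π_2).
π_1 = 9/28, π_2 = 19/28

Solve πP = π with π_1 + π_2 = 1. From πP = π: π_1 · (1 − 2/3) + π_2 · 6/19 = π_1 ⇒ π_2 · 6/19 = π_1 · 2/3 ⇒ π_2/π_1 = (2/3)/(6/19) = 19/9. Together with π_1 + π_2 = 1:
  π_1 = (6/19)/(2/3 + 6/19) = (6/19)/(56/57) = 9/28,
  π_2 = (2/3)/(2/3 + 6/19) = (2/3)/(56/57) = 19/28.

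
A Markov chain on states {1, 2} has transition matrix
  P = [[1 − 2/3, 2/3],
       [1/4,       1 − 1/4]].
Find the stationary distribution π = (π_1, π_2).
π_1 = 3/11, π_2 = 8/11

Solve πP = π with π_1 + π_2 = 1. From πP = π: π_1 · (1 − 2/3) + π_2 · 1/4 = π_1 ⇒ π_2 · 1/4 = π_1 · 2/3 ⇒ π_2/π_1 = (2/3)/(1/4) = 8/3. Together with π_1 + π_2 = 1:
  π_1 = (1/4)/(2/3 + 1/4) = (1/4)/(11/12) = 3/11,
  π_2 = (2/3)/(2/3 + 1/4) = (2/3)/(11/12) = 8/11.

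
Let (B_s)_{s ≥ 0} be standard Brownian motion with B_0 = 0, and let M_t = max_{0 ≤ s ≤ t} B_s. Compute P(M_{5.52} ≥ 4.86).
P(M_{5.52} ≥ 4.86) = 2·P(B_{5.52} ≥ 4.86) = 2(1 − Φ(4.86/√5.52)) ≈ 0.0386

By the reflection principle for Brownian motion, P(M_t ≥ a) = 2 · P(B_t ≥ a) for a ≥ 0. Since B_t ~ N(0, t), P(B_t ≥ 4.86) = 1 − Φ(4.86/√t) = 1 − Φ(4.86/√5.52) = 1 − Φ(2.0686). So
  P(M_{5.52} ≥ 4.86) = 2(1 − Φ(2.0686)) ≈ 0.0386.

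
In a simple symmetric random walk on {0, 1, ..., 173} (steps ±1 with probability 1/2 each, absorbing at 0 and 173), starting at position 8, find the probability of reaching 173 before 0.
P(hit 173 before 0) = 8/173

Let u_k = P(hit 173 before 0 | start at k). Then u_0 = 0, u_173 = 1, and u_k = u_{k-1}/2 + u_{k+1}/2 for 1 ≤ k ≤ 172. This harmonic recurrence is solved by u_k = k/173, giving u_8 = 8/173.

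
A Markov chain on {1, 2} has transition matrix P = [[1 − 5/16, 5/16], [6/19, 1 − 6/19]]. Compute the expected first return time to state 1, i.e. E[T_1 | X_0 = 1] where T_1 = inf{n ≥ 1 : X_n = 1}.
E[T_1 | X_0 = 1] = 1/π_1 = 191/96

For an irreducible recurrent Markov chain with stationary distribution π, E[T_i | X_0 = i] = 1/π_i (Kac's formula). Here π_1 = (6/19)/(5/16 + 6/19) = (6/19)/(191/304) = 96/191, so E[T_1 | X_0 = 1] = 1/π_1 = (5/16 + 6/19)/(6/19) = (191/304)/(6/19) = 191/96.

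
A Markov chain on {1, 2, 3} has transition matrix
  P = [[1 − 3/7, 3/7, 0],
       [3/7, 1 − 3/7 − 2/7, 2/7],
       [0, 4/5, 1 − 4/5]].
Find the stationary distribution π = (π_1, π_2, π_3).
π = (14/33, 14/33, 5/33)

This is a birth-death chain on three states, which satisfies detailed balance: π_1 · P_{12} = π_2 · P_{21} and π_2 · P_{23} = π_3 · P_{32}.
From π_1 · 3/7 = π_2 · 3/7: π_2/π_1 = (3/7)/(3/7) = 1.
From π_2 · 2/7 = π_3 · 4/5: π_3/π_2 = (2/7)/(4/5) = 5/14.
Take π_1 proportional to 1; then unnormalized π = (1, 1, 5/14). Normalize by dividing by the sum 33/14:
  π = (14/33, 14/33, 5/33).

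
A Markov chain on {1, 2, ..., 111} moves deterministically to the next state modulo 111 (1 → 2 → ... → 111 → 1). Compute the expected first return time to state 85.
E[T_85 | X_0 = 85] = 111

The chain cycles deterministically, so starting at state 85 it returns in exactly 111 steps. Equivalently, the stationary distribution is uniform π_j = 1/111 for every state j, so by Kac's formula E[T_85] = 1/π_85 = 111.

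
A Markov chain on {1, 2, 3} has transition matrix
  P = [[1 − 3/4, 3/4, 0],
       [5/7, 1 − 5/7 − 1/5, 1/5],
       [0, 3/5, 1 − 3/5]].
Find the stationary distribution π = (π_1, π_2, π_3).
π = (5/12, 7/16, 7/48)

This is a birth-death chain on three states, which satisfies detailed balance: π_1 · P_{12} = π_2 · P_{21} and π_2 · P_{23} = π_3 · P_{32}.
From π_1 · 3/4 = π_2 · 5/7: π_2/π_1 = (3/4)/(5/7) = 21/20.
From π_2 · 1/5 = π_3 · 3/5: π_3/π_2 = (1/5)/(3/5) = 1/3.
Take π_1 proportional to 1; then unnormalized π = (1, 21/20, 7/20). Normalize by dividing by the sum 12/5:
  π = (5/12, 7/16, 7/48).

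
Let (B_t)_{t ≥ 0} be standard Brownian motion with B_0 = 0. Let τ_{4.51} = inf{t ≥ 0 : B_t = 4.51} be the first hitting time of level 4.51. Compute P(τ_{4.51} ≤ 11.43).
P(τ_{4.51} ≤ 11.43) = 2(1 − Φ(4.51/√11.43)) = 2(1 − Φ(1.3340)) ≈ 0.1822

By the reflection principle for standard BM, P(τ_b ≤ t) = 2 · P(B_t ≥ b). Since B_t ~ N(0, t), P(B_t ≥ 4.51) = 1 − Φ(4.51/√t) = 1 − Φ(4.51/√11.43) = 1 − Φ(1.3340) ≈ 0.09110. Doubling: P(τ_{4.51} ≤ 11.43) ≈ 2 · 0.09110 = 0.18220 ≈ 0.1822.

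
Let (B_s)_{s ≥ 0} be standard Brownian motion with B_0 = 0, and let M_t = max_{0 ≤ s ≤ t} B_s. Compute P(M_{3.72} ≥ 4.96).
P(M_{3.72} ≥ 4.96) = 2·P(B_{3.72} ≥ 4.96) = 2(1 − Φ(4.96/√3.72)) ≈ 0.0101

By the reflection principle for Brownian motion, P(M_t ≥ a) = 2 · P(B_t ≥ a) for a ≥ 0. Since B_t ~ N(0, t), P(B_t ≥ 4.96) = 1 − Φ(4.96/√t) = 1 − Φ(4.96/√3.72) = 1 − Φ(2.5716). So
  P(M_{3.72} ≥ 4.96) = 2(1 − Φ(2.5716)) ≈ 0.0101.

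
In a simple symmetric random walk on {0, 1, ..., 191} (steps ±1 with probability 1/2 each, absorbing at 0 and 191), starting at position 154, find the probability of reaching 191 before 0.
P(hit 191 before 0) = 154/191

Let u_k = P(hit 191 before 0 | start at k). Then u_0 = 0, u_191 = 1, and u_k = u_{k-1}/2 + u_{k+1}/2 for 1 ≤ k ≤ 190. This harmonic recurrence is solved by u_k = k/191, giving u_154 = 154/191.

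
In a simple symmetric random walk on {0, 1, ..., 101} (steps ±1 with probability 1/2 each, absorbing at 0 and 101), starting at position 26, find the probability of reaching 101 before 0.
P(hit 101 before 0) = 26/101

Let u_k = P(hit 101 before 0 | start at k). Then u_0 = 0, u_101 = 1, and u_k = u_{k-1}/2 + u_{k+1}/2 for 1 ≤ k ≤ 100. This harmonic recurrence is solved by u_k = k/101, giving u_26 = 26/101.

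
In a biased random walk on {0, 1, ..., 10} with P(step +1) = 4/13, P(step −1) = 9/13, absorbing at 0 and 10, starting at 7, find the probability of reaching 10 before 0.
P(hit 10 before 0) = (1 − (9/4)^7) / (1 − (9/4)^10) = 61012288/697147165

Let u_k denote P(reach 10 before 0 | start at k). Boundary: u_0 = 0, u_10 = 1. Recurrence: u_k = 4/13·u_{k+1} + 9/13·u_{k-1} for 1 ≤ k ≤ 9. Try u_k = A + B·r^k with r = q/p = (9/13)/(4/13) = 9/4. Substitution satisfies the recurrence; boundary conditions give:
  u_k = (1 − r^k) / (1 − r^N) = (1 − (9/4)^7) / (1 − (9/4)^10) = 61012288/697147165.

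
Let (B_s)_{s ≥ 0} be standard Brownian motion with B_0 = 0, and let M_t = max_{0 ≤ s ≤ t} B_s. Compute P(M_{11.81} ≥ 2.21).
P(M_{11.81} ≥ 2.21) = 2·P(B_{11.81} ≥ 2.21) = 2(1 − Φ(2.21/√11.81)) ≈ 0.5202

By the reflection principle for Brownian motion, P(M_t ≥ a) = 2 · P(B_t ≥ a) for a ≥ 0. Since B_t ~ N(0, t), P(B_t ≥ 2.21) = 1 − Φ(2.21/√t) = 1 − Φ(2.21/√11.81) = 1 − Φ(0.6431). So
  P(M_{11.81} ≥ 2.21) = 2(1 − Φ(0.6431)) ≈ 0.5202.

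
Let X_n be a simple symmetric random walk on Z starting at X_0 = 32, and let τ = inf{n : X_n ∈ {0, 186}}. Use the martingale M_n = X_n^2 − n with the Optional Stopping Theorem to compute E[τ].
E[τ] = 4928

M_n = X_n^2 − n is a martingale (since E[X_{n+1}^2 | F_n] = X_n^2 + 1). By OST (τ has finite mean in a bounded region), E[M_τ] = E[M_0] = X_0^2 − 0 = 32^2 = 1024. Also E[M_τ] = E[X_τ^2] − E[τ]. The walk exits at 0 or 186, with P(hit 186 first) = 32/186, so E[X_τ^2] = 186^2 · 32/186 + 0 = 5952. Thus E[τ] = E[X_τ^2] − E[M_τ] = 5952 − 1024 = 4928 = 32(186 − 32) = 4928.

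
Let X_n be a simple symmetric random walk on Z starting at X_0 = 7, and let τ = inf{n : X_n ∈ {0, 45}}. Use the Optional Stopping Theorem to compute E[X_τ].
E[X_τ] = 7

X_n is a martingale and τ is a bounded-mean stopping time (indeed τ is finite a.s. with bounded expectation since the walk is in a bounded region). By the OST, E[X_τ] = E[X_0] = 7. Equivalently: E[X_τ] = 45 · P(hit 45 first) + 0 · P(hit 0 first) = 45 · (7/45) = 7.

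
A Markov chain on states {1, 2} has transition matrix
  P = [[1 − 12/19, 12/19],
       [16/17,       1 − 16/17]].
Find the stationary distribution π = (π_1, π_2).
π_1 = 76/127, π_2 = 51/127

Solve πP = π with π_1 + π_2 = 1. From πP = π: π_1 · (1 − 12/19) + π_2 · 16/17 = π_1 ⇒ π_2 · 16/17 = π_1 · 12/19 ⇒ π_2/π_1 = (12/19)/(16/17) = 51/76. Together with π_1 + π_2 = 1:
  π_1 = (16/17)/(12/19 + 16/17) = (16/17)/(508/323) = 76/127,
  π_2 = (12/19)/(12/19 + 16/17) = (12/19)/(508/323) = 51/127.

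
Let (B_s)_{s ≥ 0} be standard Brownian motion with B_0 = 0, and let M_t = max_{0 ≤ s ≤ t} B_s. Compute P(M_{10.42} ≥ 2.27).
P(M_{10.42} ≥ 2.27) = 2·P(B_{10.42} ≥ 2.27) = 2(1 − Φ(2.27/√10.42)) ≈ 0.4819

By the reflection principle for Brownian motion, P(M_t ≥ a) = 2 · P(B_t ≥ a) for a ≥ 0. Since B_t ~ N(0, t), P(B_t ≥ 2.27) = 1 − Φ(2.27/√t) = 1 − Φ(2.27/√10.42) = 1 − Φ(0.7032). So
  P(M_{10.42} ≥ 2.27) = 2(1 − Φ(0.7032)) ≈ 0.4819.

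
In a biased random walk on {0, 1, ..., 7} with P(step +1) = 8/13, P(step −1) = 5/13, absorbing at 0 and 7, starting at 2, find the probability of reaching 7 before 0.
P(hit 7 before 0) = (1 − (5/8)^2) / (1 − (5/8)^7) = 425984/673009

Let u_k denote P(reach 7 before 0 | start at k). Boundary: u_0 = 0, u_7 = 1. Recurrence: u_k = 8/13·u_{k+1} + 5/13·u_{k-1} for 1 ≤ k ≤ 6. Try u_k = A + B·r^k with r = q/p = (5/13)/(8/13) = 5/8. Substitution satisfies the recurrence; boundary conditions give:
  u_k = (1 − r^k) / (1 − r^N) = (1 − (5/8)^2) / (1 − (5/8)^7) = 425984/673009.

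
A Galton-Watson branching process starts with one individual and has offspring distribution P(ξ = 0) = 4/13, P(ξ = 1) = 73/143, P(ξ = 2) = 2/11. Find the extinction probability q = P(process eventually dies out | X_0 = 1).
q = 1

Mean offspring μ = 0·4/13 + 1·73/143 + 2·2/11 = 125/143 ≤ 1. For μ ≤ 1 with offspring not concentrated at 1, the Galton-Watson process goes extinct almost surely, so q = 1.
(Algebraic check: The pgf is f(s) = 4/13 + 73/143·s + 2/11·s². The extinction probability q is the smallest fixed point of f in [0, 1]. Setting s = f(s):
  2/11·s² + (73/143 − 1)·s + 4/13 = 0
  2/11·s² − (4/13 + 2/11)·s + 4/13 = 0
which factors as (s − 1)·(2/11·s − 4/13) = 0, giving roots s = 1 and s = (4/13)/(2/11) = 22/13. Since 22/13 ≥ 1, the smallest root in [0, 1] is s = 1.)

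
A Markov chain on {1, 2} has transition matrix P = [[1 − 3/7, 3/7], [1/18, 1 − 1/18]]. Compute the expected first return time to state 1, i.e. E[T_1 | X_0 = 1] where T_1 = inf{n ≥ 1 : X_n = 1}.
E[T_1 | X_0 = 1] = 1/π_1 = 61/7

For an irreducible recurrent Markov chain with stationary distribution π, E[T_i | X_0 = i] = 1/π_i (Kac's formula). Here π_1 = (1/18)/(3/7 + 1/18) = (1/18)/(61/126) = 7/61, so E[T_1 | X_0 = 1] = 1/π_1 = (3/7 + 1/18)/(1/18) = (61/126)/(1/18) = 61/7.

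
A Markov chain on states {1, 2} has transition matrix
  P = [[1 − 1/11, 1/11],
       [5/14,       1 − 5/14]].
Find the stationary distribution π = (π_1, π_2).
π_1 = 55/69, π_2 = 14/69

Solve πP = π with π_1 + π_2 = 1. From πP = π: π_1 · (1 − 1/11) + π_2 · 5/14 = π_1 ⇒ π_2 · 5/14 = π_1 · 1/11 ⇒ π_2/π_1 = (1/11)/(5/14) = 14/55. Together with π_1 + π_2 = 1:
  π_1 = (5/14)/(1/11 + 5/14) = (5/14)/(69/154) = 55/69,
  π_2 = (1/11)/(1/11 + 5/14) = (1/11)/(69/154) = 14/69.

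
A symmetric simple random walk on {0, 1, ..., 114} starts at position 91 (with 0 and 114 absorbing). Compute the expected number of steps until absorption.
E[τ | X_0 = 91] = 2093

Let v_k = E[τ | X_0 = k]. Boundary: v_0 = v_114 = 0. Recurrence: v_k = 1 + (v_{k-1} + v_{k+1})/2 for 1 ≤ k ≤ 113. The particular solution to v_k − (v_{k-1} + v_{k+1})/2 = 1 is v_k = −k^2. Adding homogeneous solution A + B k and matching boundaries gives v_k = k (114 − k). Substituting k = 91: v_91 = 91 · 23 = 2093.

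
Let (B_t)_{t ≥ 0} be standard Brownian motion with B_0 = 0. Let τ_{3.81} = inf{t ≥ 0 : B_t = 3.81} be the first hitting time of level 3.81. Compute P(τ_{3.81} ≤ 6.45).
P(τ_{3.81} ≤ 6.45) = 2(1 − Φ(3.81/√6.45)) = 2(1 − Φ(1.5002)) ≈ 0.1336

By the reflection principle for standard BM, P(τ_b ≤ t) = 2 · P(B_t ≥ b). Since B_t ~ N(0, t), P(B_t ≥ 3.81) = 1 − Φ(3.81/√t) = 1 − Φ(3.81/√6.45) = 1 − Φ(1.5002) ≈ 0.06678. Doubling: P(τ_{3.81} ≤ 6.45) ≈ 2 · 0.06678 = 0.13356 ≈ 0.1336.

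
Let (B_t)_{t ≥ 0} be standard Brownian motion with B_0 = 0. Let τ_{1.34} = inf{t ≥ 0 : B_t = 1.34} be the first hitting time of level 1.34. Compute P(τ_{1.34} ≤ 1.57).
P(τ_{1.34} ≤ 1.57) = 2(1 − Φ(1.34/√1.57)) = 2(1 − Φ(1.0694)) ≈ 0.2849

By the reflection principle for standard BM, P(τ_b ≤ t) = 2 · P(B_t ≥ b). Since B_t ~ N(0, t), P(B_t ≥ 1.34) = 1 − Φ(1.34/√t) = 1 − Φ(1.34/√1.57) = 1 − Φ(1.0694) ≈ 0.14244. Doubling: P(τ_{1.34} ≤ 1.57) ≈ 2 · 0.14244 = 0.28488 ≈ 0.2849.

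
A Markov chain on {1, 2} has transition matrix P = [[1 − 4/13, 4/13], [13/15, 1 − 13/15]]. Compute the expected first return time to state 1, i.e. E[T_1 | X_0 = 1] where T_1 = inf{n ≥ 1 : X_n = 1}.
E[T_1 | X_0 = 1] = 1/π_1 = 229/169

For an irreducible recurrent Markov chain with stationary distribution π, E[T_i | X_0 = i] = 1/π_i (Kac's formula). Here π_1 = (13/15)/(4/13 + 13/15) = (13/15)/(229/195) = 169/229, so E[T_1 | X_0 = 1] = 1/π_1 = (4/13 + 13/15)/(13/15) = (229/195)/(13/15) = 229/169.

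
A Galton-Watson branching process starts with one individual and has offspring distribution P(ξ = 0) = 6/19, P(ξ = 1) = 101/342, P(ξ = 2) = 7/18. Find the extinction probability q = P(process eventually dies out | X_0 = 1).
q = 108/133

The pgf is f(s) = 6/19 + 101/342·s + 7/18·s². The extinction probability q is the smallest fixed point of f in [0, 1]. Setting s = f(s):
  7/18·s² + (101/342 − 1)·s + 6/19 = 0
  7/18·s² − (6/19 + 7/18)·s + 6/19 = 0
which factors as (s − 1)·(7/18·s − 6/19) = 0, giving roots s = 1 and s = (6/19)/(7/18) = 108/133.
Mean offspring μ = 101/342 + 2·7/18 = 367/342 > 1 (supercritical), so q < 1. The extinction probability is the smaller root: q = (6/19)/(7/18) = 108/133.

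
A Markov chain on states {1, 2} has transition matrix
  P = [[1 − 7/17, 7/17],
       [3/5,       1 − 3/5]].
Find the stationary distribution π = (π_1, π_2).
π_1 = 51/86, π_2 = 35/86

Solve πP = π with π_1 + π_2 = 1. From πP = π: π_1 · (1 − 7/17) + π_2 · 3/5 = π_1 ⇒ π_2 · 3/5 = π_1 · 7/17 ⇒ π_2/π_1 = (7/17)/(3/5) = 35/51. Together with π_1 + π_2 = 1:
  π_1 = (3/5)/(7/17 + 3/5) = (3/5)/(86/85) = 51/86,
  π_2 = (7/17)/(7/17 + 3/5) = (7/17)/(86/85) = 35/86.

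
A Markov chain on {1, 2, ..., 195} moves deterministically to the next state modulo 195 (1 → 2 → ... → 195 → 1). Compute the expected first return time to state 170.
E[T_170 | X_0 = 170] = 195

The chain cycles deterministically, so starting at state 170 it returns in exactly 195 steps. Equivalently, the stationary distribution is uniform π_j = 1/195 for every state j, so by Kac's formula E[T_170] = 1/π_170 = 195.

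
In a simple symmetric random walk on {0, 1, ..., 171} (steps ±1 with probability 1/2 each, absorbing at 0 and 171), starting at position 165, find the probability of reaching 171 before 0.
P(hit 171 before 0) = 165/171 = 55/57

Let u_k = P(hit 171 before 0 | start at k). Then u_0 = 0, u_171 = 1, and u_k = u_{k-1}/2 + u_{k+1}/2 for 1 ≤ k ≤ 170. This harmonic recurrence is solved by u_k = k/171, giving u_165 = 165/171 = 55/57.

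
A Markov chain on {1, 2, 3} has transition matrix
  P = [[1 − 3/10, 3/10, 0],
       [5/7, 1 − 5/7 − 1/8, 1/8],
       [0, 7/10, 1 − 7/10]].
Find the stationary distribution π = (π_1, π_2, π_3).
π = (200/299, 84/299, 15/299)

This is a birth-death chain on three states, which satisfies detailed balance: π_1 · P_{12} = π_2 · P_{21} and π_2 · P_{23} = π_3 · P_{32}.
From π_1 · 3/10 = π_2 · 5/7: π_2/π_1 = (3/10)/(5/7) = 21/50.
From π_2 · 1/8 = π_3 · 7/10: π_3/π_2 = (1/8)/(7/10) = 5/28.
Take π_1 proportional to 1; then unnormalized π = (1, 21/50, 3/40). Normalize by dividing by the sum 299/200:
  π = (200/299, 84/299, 15/299).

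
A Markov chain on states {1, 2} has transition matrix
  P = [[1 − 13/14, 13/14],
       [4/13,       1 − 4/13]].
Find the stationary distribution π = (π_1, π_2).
π_1 = 56/225, π_2 = 169/225

Solve πP = π with π_1 + π_2 = 1. From πP = π: π_1 · (1 − 13/14) + π_2 · 4/13 = π_1 ⇒ π_2 · 4/13 = π_1 · 13/14 ⇒ π_2/π_1 = (13/14)/(4/13) = 169/56. Together with π_1 + π_2 = 1:
  π_1 = (4/13)/(13/14 + 4/13) = (4/13)/(225/182) = 56/225,
  π_2 = (13/14)/(13/14 + 4/13) = (13/14)/(225/182) = 169/225.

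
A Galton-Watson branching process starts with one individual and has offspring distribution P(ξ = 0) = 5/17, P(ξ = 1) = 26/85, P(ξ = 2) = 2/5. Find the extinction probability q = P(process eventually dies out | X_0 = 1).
q = 25/34

The pgf is f(s) = 5/17 + 26/85·s + 2/5·s². The extinction probability q is the smallest fixed point of f in [0, 1]. Setting s = f(s):
  2/5·s² + (26/85 − 1)·s + 5/17 = 0
  2/5·s² − (5/17 + 2/5)·s + 5/17 = 0
which factors as (s − 1)·(2/5·s − 5/17) = 0, giving roots s = 1 and s = (5/17)/(2/5) = 25/34.
Mean offspring μ = 26/85 + 2·2/5 = 94/85 > 1 (supercritical), so q < 1. The extinction probability is the smaller root: q = (5/17)/(2/5) = 25/34.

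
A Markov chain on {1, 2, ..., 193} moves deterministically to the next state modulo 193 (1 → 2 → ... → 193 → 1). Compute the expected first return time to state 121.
E[T_121 | X_0 = 121] = 193

The chain cycles deterministically, so starting at state 121 it returns in exactly 193 steps. Equivalently, the stationary distribution is uniform π_j = 1/193 for every state j, so by Kac's formula E[T_121] = 1/π_121 = 193.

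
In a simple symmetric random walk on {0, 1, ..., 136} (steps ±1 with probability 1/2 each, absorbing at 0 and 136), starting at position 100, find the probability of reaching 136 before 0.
P(hit 136 before 0) = 100/136 = 25/34

Let u_k = P(hit 136 before 0 | start at k). Then u_0 = 0, u_136 = 1, and u_k = u_{k-1}/2 + u_{k+1}/2 for 1 ≤ k ≤ 135. This harmonic recurrence is solved by u_k = k/136, giving u_100 = 100/136 = 25/34.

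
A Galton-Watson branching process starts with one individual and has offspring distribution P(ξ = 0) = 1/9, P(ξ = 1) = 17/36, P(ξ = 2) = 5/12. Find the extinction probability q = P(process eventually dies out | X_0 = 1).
q = 4/15

The pgf is f(s) = 1/9 + 17/36·s + 5/12·s². The extinction probability q is the smallest fixed point of f in [0, 1]. Setting s = f(s):
  5/12·s² + (17/36 − 1)·s + 1/9 = 0
  5/12·s² − (1/9 + 5/12)·s + 1/9 = 0
which factors as (s − 1)·(5/12·s − 1/9) = 0, giving roots s = 1 and s = (1/9)/(5/12) = 4/15.
Mean offspring μ = 17/36 + 2·5/12 = 47/36 > 1 (supercritical), so q < 1. The extinction probability is the smaller root: q = (1/9)/(5/12) = 4/15.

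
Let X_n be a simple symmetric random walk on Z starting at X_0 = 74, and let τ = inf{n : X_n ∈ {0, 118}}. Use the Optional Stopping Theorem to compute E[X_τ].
E[X_τ] = 74

X_n is a martingale and τ is a bounded-mean stopping time (indeed τ is finite a.s. with bounded expectation since the walk is in a bounded region). By the OST, E[X_τ] = E[X_0] = 74. Equivalently: E[X_τ] = 118 · P(hit 118 first) + 0 · P(hit 0 first) = 118 · (74/118) = 74.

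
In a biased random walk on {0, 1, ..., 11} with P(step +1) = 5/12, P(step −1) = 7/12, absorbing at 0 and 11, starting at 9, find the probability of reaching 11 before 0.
P(hit 11 before 0) = (1 − (7/5)^9) / (1 − (7/5)^11) = 480006025/964249309

Let u_k denote P(reach 11 before 0 | start at k). Boundary: u_0 = 0, u_11 = 1. Recurrence: u_k = 5/12·u_{k+1} + 7/12·u_{k-1} for 1 ≤ k ≤ 10. Try u_k = A + B·r^k with r = q/p = (7/12)/(5/12) = 7/5. Substitution satisfies the recurrence; boundary conditions give:
  u_k = (1 − r^k) / (1 − r^N) = (1 − (7/5)^9) / (1 − (7/5)^11) = 480006025/964249309.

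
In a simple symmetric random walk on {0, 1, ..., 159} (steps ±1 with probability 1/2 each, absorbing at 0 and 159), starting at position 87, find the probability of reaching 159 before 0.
P(hit 159 before 0) = 87/159 = 29/53

Let u_k = P(hit 159 before 0 | start at k). Then u_0 = 0, u_159 = 1, and u_k = u_{k-1}/2 + u_{k+1}/2 for 1 ≤ k ≤ 158. This harmonic recurrence is solved by u_k = k/159, giving u_87 = 87/159 = 29/53.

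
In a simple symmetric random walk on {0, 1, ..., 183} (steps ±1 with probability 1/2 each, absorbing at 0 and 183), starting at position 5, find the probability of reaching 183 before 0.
P(hit 183 before 0) = 5/183

Let u_k = P(hit 183 before 0 | start at k). Then u_0 = 0, u_183 = 1, and u_k = u_{k-1}/2 + u_{k+1}/2 for 1 ≤ k ≤ 182. This harmonic recurrence is solved by u_k = k/183, giving u_5 = 5/183.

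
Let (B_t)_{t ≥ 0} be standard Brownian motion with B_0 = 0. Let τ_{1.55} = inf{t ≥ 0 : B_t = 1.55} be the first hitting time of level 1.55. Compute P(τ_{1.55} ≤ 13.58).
P(τ_{1.55} ≤ 13.58) = 2(1 − Φ(1.55/√13.58)) = 2(1 − Φ(0.4206)) ≈ 0.6740

By the reflection principle for standard BM, P(τ_b ≤ t) = 2 · P(B_t ≥ b). Since B_t ~ N(0, t), P(B_t ≥ 1.55) = 1 − Φ(1.55/√t) = 1 − Φ(1.55/√13.58) = 1 − Φ(0.4206) ≈ 0.33702. Doubling: P(τ_{1.55} ≤ 13.58) ≈ 2 · 0.33702 = 0.67404 ≈ 0.6740.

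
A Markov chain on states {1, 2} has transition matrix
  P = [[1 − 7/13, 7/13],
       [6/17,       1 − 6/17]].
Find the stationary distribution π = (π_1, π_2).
π_1 = 78/197, π_2 = 119/197

Solve πP = π with π_1 + π_2 = 1. From πP = π: π_1 · (1 − 7/13) + π_2 · 6/17 = π_1 ⇒ π_2 · 6/17 = π_1 · 7/13 ⇒ π_2/π_1 = (7/13)/(6/17) = 119/78. Together with π_1 + π_2 = 1:
  π_1 = (6/17)/(7/13 + 6/17) = (6/17)/(197/221) = 78/197,
  π_2 = (7/13)/(7/13 + 6/17) = (7/13)/(197/221) = 119/197.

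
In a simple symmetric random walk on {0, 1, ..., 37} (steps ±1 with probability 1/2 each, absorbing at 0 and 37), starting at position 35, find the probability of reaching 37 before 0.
P(hit 37 before 0) = 35/37

Let u_k = P(hit 37 before 0 | start at k). Then u_0 = 0, u_37 = 1, and u_k = u_{k-1}/2 + u_{k+1}/2 for 1 ≤ k ≤ 36. This harmonic recurrence is solved by u_k = k/37, giving u_35 = 35/37.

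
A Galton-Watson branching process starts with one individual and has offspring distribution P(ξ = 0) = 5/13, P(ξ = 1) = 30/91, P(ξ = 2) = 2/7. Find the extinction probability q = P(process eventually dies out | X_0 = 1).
q = 1

Mean offspring μ = 0·5/13 + 1·30/91 + 2·2/7 = 82/91 ≤ 1. For μ ≤ 1 with offspring not concentrated at 1, the Galton-Watson process goes extinct almost surely, so q = 1.
(Algebraic check: The pgf is f(s) = 5/13 + 30/91·s + 2/7·s². The extinction probability q is the smallest fixed point of f in [0, 1]. Setting s = f(s):
  2/7·s² + (30/91 − 1)·s + 5/13 = 0
  2/7·s² − (5/13 + 2/7)·s + 5/13 = 0
which factors as (s − 1)·(2/7·s − 5/13) = 0, giving roots s = 1 and s = (5/13)/(2/7) = 35/26. Since 35/26 ≥ 1, the smallest root in [0, 1] is s = 1.)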